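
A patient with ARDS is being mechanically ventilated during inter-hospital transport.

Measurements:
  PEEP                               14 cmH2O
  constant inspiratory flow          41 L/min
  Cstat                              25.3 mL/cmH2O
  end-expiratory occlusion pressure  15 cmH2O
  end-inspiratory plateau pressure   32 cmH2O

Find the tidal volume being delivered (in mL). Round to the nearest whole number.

430

End-expiratory occlusion gives total PEEP = 15 cmH2O (intrinsic PEEP = 15 − 14 = 1). Use total PEEP for the elastic gradient.
Vt = Cstat × (Pplat − PEEPtotal) = 25.3 × (32 − 15) = 25.3 × 17.0 = 430.1 mL.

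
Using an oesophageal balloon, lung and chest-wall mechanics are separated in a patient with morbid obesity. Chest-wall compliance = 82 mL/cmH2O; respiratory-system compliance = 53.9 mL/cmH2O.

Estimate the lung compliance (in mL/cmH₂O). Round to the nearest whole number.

1/CL = 1/Crs − 1/Ccw.
1/CL = 1/53.9 − 1/82 = 0.006358.
CL = 157.28 mL/cmH2O.

157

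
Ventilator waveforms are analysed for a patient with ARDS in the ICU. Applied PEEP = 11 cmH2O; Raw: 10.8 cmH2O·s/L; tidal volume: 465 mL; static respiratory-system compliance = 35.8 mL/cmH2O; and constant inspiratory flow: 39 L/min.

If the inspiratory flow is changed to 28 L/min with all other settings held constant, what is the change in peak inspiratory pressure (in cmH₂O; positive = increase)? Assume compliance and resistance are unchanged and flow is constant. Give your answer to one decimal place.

-2.0

Flow: 39 L/min ÷ 60 = 0.65 L/s.
New flow: 28 L/min ÷ 60 = 0.4667 L/s.
PIP = Vt/C + R·V̇ + PEEP (constant-flow equation of motion).
Only the resistive term changes: ΔPIP = R × ΔV̇ = 10.8 × (0.4667 − 0.65) = 10.8 × -0.1833 = -1.98 cmH2O.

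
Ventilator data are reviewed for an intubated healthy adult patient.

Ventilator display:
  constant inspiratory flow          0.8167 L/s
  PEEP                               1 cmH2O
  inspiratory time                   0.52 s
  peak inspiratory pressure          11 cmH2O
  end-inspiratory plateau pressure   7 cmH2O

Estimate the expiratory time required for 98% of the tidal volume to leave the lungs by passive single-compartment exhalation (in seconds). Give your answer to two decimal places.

Vt = flow × Ti = 0.8167 L/s × 0.52 s × 1000 mL/L = 424.68 mL.
R = (PIP − Pplat)/V̇ = (11 − 7) / 0.8167 = 4.0/0.8167 = 4.898 cmH2O·s/L.
C = Vt/(Pplat − PEEP) = 424.68 / (7 − 1) = 424.68/6.0 = 70.78 mL/cmH2O.
τ = R × C = 4.898 × 0.07078 L/cmH2O = 0.3467 s.
t = −τ·ln(1 − 0.98) = −0.3467·ln(0.02) = 1.356 s.

1.36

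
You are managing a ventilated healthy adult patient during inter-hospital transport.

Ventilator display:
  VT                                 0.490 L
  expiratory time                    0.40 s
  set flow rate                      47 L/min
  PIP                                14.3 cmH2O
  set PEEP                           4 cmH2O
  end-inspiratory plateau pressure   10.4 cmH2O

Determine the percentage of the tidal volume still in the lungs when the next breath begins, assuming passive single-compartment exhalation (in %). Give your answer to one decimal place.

35.0

Flow: 47 L/min ÷ 60 = 0.7833 L/s.
R = (PIP − Pplat)/V̇ = (14.3 − 10.4) / 0.7833 = 3.9/0.7833 = 4.979 cmH2O·s/L.
C = Vt/(Pplat − PEEP) = 490.0 / (10.4 − 4) = 490.0/6.4 = 76.563 mL/cmH2O.
τ = R × C = 4.979 × 0.07656 L/cmH2O = 0.3812 s.
Fraction remaining at end-expiration = e^(−Te/τ) = e^(−0.40/0.3812) = 0.3502 → 35.02%.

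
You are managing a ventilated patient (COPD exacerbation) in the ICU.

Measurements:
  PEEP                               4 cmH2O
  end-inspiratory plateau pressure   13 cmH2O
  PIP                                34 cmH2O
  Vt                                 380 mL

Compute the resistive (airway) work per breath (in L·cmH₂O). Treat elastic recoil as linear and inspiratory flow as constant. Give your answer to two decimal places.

7.98

With constant inspiratory flow the resistive pressure is constant at PIP − Pplat = 34 − 13 = 21.0 cmH2O, so resistive work = 21.0 × 0.380 = 7.98 L·cmH2O.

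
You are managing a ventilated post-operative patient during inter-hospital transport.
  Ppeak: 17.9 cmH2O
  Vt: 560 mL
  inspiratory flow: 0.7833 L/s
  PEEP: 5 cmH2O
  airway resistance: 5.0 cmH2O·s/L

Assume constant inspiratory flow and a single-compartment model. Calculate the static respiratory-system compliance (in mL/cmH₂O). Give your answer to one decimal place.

62.3

Equation of motion (constant flow): PIP = Vt/C + R·V̇ + PEEP.
Vt/C = PIP − R·V̇ − PEEP = 17.9 − 5.0×0.7833 − 5 = 17.9 − 3.917 − 5 = 8.983 cmH2O.
C = Vt / 8.983 = 560 / 8.983 = 62.34 mL/cmH2O.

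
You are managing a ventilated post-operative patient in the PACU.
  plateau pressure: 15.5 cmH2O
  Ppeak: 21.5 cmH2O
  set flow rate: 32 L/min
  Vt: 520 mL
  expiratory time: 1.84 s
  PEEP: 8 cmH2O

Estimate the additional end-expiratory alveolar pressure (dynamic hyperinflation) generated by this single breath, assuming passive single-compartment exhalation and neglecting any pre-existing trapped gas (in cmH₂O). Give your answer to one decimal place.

0.7

Flow: 32 L/min ÷ 60 = 0.5333 L/s.
R = (PIP − Pplat)/V̇ = (21.5 − 15.5) / 0.5333 = 6.0/0.5333 = 11.251 cmH2O·s/L.
C = Vt/(Pplat − PEEP) = 520.0 / (15.5 − 8) = 520.0/7.5 = 69.333 mL/cmH2O.
τ = R × C = 11.251 × 0.06933 L/cmH2O = 0.78 s.
Fraction remaining = e^(−Te/τ) = e^(−1.84/0.78) = 0.09452; trapped volume = 520.0 × 0.09452 = 49.15 mL.
Additional alveolar pressure from trapping ≈ V_trapped / C = 49.15 / 69.333 = 0.7089 cmH2O.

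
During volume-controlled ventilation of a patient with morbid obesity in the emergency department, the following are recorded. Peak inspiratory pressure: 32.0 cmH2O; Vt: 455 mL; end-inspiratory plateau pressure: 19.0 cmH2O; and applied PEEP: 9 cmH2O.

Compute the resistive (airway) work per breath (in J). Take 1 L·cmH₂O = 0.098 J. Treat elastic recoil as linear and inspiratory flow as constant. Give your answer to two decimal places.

0.58

With constant inspiratory flow the resistive pressure is constant at PIP − Pplat = 32.0 − 19.0 = 13.0 cmH2O, so resistive work = 13.0 × 0.455 = 5.915 L·cmH2O.
× 0.098 J/(L·cmH2O) → 0.5797 J.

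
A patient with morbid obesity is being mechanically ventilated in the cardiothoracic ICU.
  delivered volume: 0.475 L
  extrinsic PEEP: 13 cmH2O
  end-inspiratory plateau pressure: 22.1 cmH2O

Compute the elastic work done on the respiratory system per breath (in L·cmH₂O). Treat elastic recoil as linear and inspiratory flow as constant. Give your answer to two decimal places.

Elastic work ≈ ½ × (Pplat − PEEP) × Vt = 0.5 × (22.1 − 13) × 0.475 L = 0.5 × 9.1 × 0.475 = 2.161 L·cmH2O.

2.16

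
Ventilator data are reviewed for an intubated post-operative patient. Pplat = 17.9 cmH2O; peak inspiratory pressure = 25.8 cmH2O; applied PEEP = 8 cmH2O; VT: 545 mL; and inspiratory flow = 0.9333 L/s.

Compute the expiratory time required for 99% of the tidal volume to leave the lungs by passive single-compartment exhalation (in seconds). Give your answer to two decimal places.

2.15

R = (PIP − Pplat)/V̇ = (25.8 − 17.9) / 0.9333 = 7.9/0.9333 = 8.465 cmH2O·s/L.
C = Vt/(Pplat − PEEP) = 545.0 / (17.9 − 8) = 545.0/9.9 = 55.051 mL/cmH2O.
τ = R × C = 8.465 × 0.05505 L/cmH2O = 0.466 s.
t = −τ·ln(1 − 0.99) = −0.466·ln(0.01) = 2.146 s.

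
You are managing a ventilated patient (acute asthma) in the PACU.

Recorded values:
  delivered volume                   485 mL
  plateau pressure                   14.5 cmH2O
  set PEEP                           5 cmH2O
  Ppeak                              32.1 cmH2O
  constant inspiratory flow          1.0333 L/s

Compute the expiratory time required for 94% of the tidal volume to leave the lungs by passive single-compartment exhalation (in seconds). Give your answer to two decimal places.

2.45

R = (PIP − Pplat)/V̇ = (32.1 − 14.5) / 1.0333 = 17.6/1.0333 = 17.033 cmH2O·s/L.
C = Vt/(Pplat − PEEP) = 485.0 / (14.5 − 5) = 485.0/9.5 = 51.053 mL/cmH2O.
τ = R × C = 17.033 × 0.05105 L/cmH2O = 0.8695 s.
t = −τ·ln(1 − 0.94) = −0.8695·ln(0.06) = 2.446 s.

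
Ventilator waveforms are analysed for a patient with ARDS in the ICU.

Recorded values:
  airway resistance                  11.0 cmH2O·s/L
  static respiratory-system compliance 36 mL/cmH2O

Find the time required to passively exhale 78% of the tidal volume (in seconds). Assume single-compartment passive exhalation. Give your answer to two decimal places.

0.60

τ = R × C = 11.0 × 36 mL/cmH2O = 11.0 × 0.036 L/cmH2O = 0.396 s.
Exhaled fraction f = 1 − e^(−t/τ) → t = −τ·ln(1 − f) = −0.396·ln(0.22) = 0.5996 s.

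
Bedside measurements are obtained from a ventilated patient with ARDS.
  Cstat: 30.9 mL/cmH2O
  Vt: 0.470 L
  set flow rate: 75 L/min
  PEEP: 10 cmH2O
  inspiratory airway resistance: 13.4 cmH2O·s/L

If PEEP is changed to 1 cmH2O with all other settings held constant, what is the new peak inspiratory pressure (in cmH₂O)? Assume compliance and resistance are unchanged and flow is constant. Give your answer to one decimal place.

Flow: 75 L/min ÷ 60 = 1.25 L/s.
PIP = Vt/C + R·V̇ + PEEP (constant-flow equation of motion).
Only the baseline term changes: ΔPIP = ΔPEEP = 1 − 10 = -9.0 cmH2O.
Original PIP = 470/30.9 + 13.4×1.25 + 10 = 41.96 cmH2O; new PIP = 41.96 + (-9.0) = 32.96 cmH2O.

33.0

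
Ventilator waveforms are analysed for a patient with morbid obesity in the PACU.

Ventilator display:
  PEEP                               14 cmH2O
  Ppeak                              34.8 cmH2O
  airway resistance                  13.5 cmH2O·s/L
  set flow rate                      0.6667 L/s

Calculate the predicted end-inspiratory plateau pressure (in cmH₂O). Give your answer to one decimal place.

25.8

Pplat = PIP − Raw × flow = 34.8 − 13.5 × 0.6667 = 34.8 − 9.0 = 25.8 cmH2O.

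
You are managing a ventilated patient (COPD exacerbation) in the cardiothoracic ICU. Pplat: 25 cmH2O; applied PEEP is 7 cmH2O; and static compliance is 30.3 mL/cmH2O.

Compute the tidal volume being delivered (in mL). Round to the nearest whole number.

Vt = Cstat × (Pplat − PEEP) = 30.3 × (25 − 7) = 30.3 × 18.0 = 545.4 mL.

545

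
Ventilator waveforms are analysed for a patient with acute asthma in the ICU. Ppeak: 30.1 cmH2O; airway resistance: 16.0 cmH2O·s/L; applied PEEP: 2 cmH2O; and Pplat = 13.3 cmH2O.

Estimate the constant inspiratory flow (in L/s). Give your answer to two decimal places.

1.05

flow = (PIP − Pplat) / Raw = 16.8 / 16.0 = 1.05 L/s.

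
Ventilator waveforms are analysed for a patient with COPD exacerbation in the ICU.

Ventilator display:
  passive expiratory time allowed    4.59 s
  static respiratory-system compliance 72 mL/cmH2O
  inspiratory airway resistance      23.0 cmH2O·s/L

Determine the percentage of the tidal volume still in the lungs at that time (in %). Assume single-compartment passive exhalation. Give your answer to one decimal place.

6.3

τ = R × C = 23.0 × 72 mL/cmH2O = 23.0 × 0.072 L/cmH2O = 1.656 s.
Passive exhalation: V(t)/V₀ = e^(−t/τ) = e^(−4.59/1.656) = 0.06255.
Fraction remaining = 0.06255 → 6.255%.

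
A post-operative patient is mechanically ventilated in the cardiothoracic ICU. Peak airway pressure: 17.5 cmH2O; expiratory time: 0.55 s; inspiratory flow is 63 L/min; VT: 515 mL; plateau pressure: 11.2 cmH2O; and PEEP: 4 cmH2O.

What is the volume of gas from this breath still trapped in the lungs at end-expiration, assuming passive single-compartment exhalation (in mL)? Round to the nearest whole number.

Flow: 63 L/min ÷ 60 = 1.05 L/s.
R = (PIP − Pplat)/V̇ = (17.5 − 11.2) / 1.05 = 6.3/1.05 = 6.0 cmH2O·s/L.
C = Vt/(Pplat − PEEP) = 515.0 / (11.2 − 4) = 515.0/7.2 = 71.528 mL/cmH2O.
τ = R × C = 6.0 × 0.07153 L/cmH2O = 0.4292 s.
Fraction remaining = e^(−Te/τ) = e^(−0.55/0.4292) = 0.2776.
Trapped volume = 515.0 × 0.2776 = 142.96 mL.

143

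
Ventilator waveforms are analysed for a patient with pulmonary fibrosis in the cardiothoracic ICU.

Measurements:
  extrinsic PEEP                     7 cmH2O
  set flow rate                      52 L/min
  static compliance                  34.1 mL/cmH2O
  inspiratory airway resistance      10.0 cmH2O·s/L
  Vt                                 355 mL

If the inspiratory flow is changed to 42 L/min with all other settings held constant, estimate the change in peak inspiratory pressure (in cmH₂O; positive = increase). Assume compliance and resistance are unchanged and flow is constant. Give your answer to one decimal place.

-1.7

Flow: 52 L/min ÷ 60 = 0.8667 L/s.
New flow: 42 L/min ÷ 60 = 0.7 L/s.
PIP = Vt/C + R·V̇ + PEEP (constant-flow equation of motion).
Only the resistive term changes: ΔPIP = R × ΔV̇ = 10.0 × (0.7 − 0.8667) = 10.0 × -0.1667 = -1.667 cmH2O.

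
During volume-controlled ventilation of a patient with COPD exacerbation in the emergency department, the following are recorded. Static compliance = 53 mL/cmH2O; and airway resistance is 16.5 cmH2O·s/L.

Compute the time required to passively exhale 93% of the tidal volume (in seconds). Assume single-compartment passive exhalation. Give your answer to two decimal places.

τ = R × C = 16.5 × 53 mL/cmH2O = 16.5 × 0.053 L/cmH2O = 0.8745 s.
Exhaled fraction f = 1 − e^(−t/τ) → t = −τ·ln(1 − f) = −0.8745·ln(0.07) = 2.326 s.

2.33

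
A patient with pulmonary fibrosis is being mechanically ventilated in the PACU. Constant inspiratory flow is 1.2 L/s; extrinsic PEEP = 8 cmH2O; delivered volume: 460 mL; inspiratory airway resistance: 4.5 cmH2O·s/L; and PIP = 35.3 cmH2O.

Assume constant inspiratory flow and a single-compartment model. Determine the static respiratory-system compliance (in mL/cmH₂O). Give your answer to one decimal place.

21.0

Equation of motion (constant flow): PIP = Vt/C + R·V̇ + PEEP.
Vt/C = PIP − R·V̇ − PEEP = 35.3 − 4.5×1.2 − 8 = 35.3 − 5.4 − 8 = 21.9 cmH2O.
C = Vt / 21.9 = 460 / 21.9 = 21.005 mL/cmH2O.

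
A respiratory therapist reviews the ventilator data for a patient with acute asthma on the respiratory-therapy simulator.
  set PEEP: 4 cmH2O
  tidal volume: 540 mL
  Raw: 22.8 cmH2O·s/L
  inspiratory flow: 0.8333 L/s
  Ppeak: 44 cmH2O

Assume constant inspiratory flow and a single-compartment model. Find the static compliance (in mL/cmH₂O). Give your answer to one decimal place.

25.7

Equation of motion (constant flow): PIP = Vt/C + R·V̇ + PEEP.
Vt/C = PIP − R·V̇ − PEEP = 44 − 22.8×0.8333 − 4 = 44 − 18.999 − 4 = 21.001 cmH2O.
C = Vt / 21.001 = 540 / 21.001 = 25.713 mL/cmH2O.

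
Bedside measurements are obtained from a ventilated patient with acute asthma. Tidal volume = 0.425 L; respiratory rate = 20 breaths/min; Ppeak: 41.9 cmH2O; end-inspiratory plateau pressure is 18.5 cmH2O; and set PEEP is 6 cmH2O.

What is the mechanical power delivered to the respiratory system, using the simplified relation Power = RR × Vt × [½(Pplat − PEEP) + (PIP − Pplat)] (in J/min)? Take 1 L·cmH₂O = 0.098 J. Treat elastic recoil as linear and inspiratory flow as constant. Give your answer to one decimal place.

24.7

Per-breath work = Vt × [½(Pplat−PEEP) + (PIP−Pplat)] = 0.425 × [0.5×12.5 + 23.4] = 0.425 × 29.65 = 12.601 L·cmH2O.
Power = 20 × 12.601 = 252.02 L·cmH2O/min.
× 0.098 J/(L·cmH2O) → 24.698 J/min.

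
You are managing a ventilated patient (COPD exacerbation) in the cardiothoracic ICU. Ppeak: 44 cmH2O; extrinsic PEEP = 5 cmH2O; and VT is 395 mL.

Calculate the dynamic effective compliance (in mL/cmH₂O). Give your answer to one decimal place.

10.1

Dynamic compliance = Vt / (PIP − PEEP) = 395 / (44 − 5) = 395 / 39.0 = 10.128 mL/cmH2O.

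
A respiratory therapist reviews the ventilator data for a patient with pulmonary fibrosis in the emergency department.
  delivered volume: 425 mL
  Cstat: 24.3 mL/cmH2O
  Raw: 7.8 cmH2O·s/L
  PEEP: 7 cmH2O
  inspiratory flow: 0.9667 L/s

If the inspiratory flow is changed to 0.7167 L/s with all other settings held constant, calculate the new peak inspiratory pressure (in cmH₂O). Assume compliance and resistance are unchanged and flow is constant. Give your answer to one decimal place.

PIP = Vt/C + R·V̇ + PEEP (constant-flow equation of motion).
Only the resistive term changes: ΔPIP = R × ΔV̇ = 7.8 × (0.7167 − 0.9667) = 7.8 × -0.25 = -1.95 cmH2O.
Original PIP = 425/24.3 + 7.8×0.9667 + 7 = 32.03 cmH2O; new PIP = 32.03 + (-1.95) = 30.08 cmH2O.

30.1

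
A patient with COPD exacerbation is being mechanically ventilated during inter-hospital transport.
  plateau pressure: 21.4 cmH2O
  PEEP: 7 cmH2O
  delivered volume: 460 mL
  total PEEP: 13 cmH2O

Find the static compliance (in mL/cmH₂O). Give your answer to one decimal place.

54.8

End-expiratory occlusion gives total PEEP = 13 cmH2O (intrinsic PEEP = 13 − 7 = 6). Use total PEEP for the elastic gradient.
Cstat = Vt / (Pplat − PEEPtotal) = 460 / (21.4 − 13) = 460 / 8.4 = 54.762 mL/cmH2O.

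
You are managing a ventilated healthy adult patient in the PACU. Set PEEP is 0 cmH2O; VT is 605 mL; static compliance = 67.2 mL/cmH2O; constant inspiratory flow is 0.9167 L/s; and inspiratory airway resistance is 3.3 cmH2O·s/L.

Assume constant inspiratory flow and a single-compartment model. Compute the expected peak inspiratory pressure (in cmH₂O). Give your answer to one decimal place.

12.0

Equation of motion (constant flow): PIP = Vt/C + R·V̇ + PEEP.
PIP = 605/67.2 + 3.3×0.9167 + 0 = 9.003 + 3.025 + 0 = 12.028 cmH2O.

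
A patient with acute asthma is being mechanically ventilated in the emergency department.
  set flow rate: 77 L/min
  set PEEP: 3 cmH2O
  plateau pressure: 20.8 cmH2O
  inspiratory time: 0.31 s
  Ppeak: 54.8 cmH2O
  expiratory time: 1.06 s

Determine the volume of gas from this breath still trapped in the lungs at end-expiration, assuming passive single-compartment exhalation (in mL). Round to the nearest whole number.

Flow: 77 L/min ÷ 60 = 1.2833 L/s.
Vt = flow × Ti = 1.2833 L/s × 0.31 s × 1000 mL/L = 397.82 mL.
R = (PIP − Pplat)/V̇ = (54.8 − 20.8) / 1.2833 = 34.0/1.2833 = 26.494 cmH2O·s/L.
C = Vt/(Pplat − PEEP) = 397.82 / (20.8 − 3) = 397.82/17.8 = 22.349 mL/cmH2O.
τ = R × C = 26.494 × 0.02235 L/cmH2O = 0.5921 s.
Fraction remaining = e^(−Te/τ) = e^(−1.06/0.5921) = 0.1669.
Trapped volume = 397.82 × 0.1669 = 66.396 mL.

66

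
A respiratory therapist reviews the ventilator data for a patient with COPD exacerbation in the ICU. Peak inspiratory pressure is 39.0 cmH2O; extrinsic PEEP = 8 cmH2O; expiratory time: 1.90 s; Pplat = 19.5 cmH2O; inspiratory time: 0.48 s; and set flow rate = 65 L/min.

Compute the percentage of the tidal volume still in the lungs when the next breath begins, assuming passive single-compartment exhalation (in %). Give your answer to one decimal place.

Flow: 65 L/min ÷ 60 = 1.0833 L/s.
Vt = flow × Ti = 1.0833 L/s × 0.48 s × 1000 mL/L = 519.98 mL.
R = (PIP − Pplat)/V̇ = (39.0 − 19.5) / 1.0833 = 19.5/1.0833 = 18.001 cmH2O·s/L.
C = Vt/(Pplat − PEEP) = 519.98 / (19.5 − 8) = 519.98/11.5 = 45.216 mL/cmH2O.
τ = R × C = 18.001 × 0.04522 L/cmH2O = 0.814 s.
Fraction remaining at end-expiration = e^(−Te/τ) = e^(−1.90/0.814) = 0.09689 → 9.689%.

9.7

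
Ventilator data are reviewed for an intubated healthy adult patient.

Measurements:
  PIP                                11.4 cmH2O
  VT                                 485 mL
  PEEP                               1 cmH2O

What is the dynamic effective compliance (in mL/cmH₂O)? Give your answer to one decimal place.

46.6

Dynamic compliance = Vt / (PIP − PEEP) = 485 / (11.4 − 1) = 485 / 10.4 = 46.635 mL/cmH2O.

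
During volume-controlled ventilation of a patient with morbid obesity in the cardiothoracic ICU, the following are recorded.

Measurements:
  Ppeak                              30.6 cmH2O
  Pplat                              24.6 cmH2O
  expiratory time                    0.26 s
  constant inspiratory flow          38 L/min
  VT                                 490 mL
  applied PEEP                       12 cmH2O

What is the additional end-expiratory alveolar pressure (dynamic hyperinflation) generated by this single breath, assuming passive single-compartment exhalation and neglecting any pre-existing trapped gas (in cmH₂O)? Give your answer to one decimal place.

6.2

Flow: 38 L/min ÷ 60 = 0.6333 L/s.
R = (PIP − Pplat)/V̇ = (30.6 − 24.6) / 0.6333 = 6.0/0.6333 = 9.474 cmH2O·s/L.
C = Vt/(Pplat − PEEP) = 490.0 / (24.6 − 12) = 490.0/12.6 = 38.889 mL/cmH2O.
τ = R × C = 9.474 × 0.03889 L/cmH2O = 0.3684 s.
Fraction remaining = e^(−Te/τ) = e^(−0.26/0.3684) = 0.4937; trapped volume = 490.0 × 0.4937 = 241.91 mL.
Additional alveolar pressure from trapping ≈ V_trapped / C = 241.91 / 38.889 = 6.221 cmH2O.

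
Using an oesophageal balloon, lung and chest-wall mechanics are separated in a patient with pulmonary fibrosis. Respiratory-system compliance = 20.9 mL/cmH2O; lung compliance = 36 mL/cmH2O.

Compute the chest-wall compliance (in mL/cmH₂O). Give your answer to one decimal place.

49.8

1/Ccw = 1/Crs − 1/CL.
1/Ccw = 1/20.9 − 1/36 = 0.02007.
Ccw = 49.826 mL/cmH2O.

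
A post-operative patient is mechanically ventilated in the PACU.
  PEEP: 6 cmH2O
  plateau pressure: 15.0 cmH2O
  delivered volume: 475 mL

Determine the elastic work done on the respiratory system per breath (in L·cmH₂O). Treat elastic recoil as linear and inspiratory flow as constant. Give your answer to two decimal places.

2.14

Elastic work ≈ ½ × (Pplat − PEEP) × Vt = 0.5 × (15.0 − 6) × 0.475 L = 0.5 × 9.0 × 0.475 = 2.138 L·cmH2O.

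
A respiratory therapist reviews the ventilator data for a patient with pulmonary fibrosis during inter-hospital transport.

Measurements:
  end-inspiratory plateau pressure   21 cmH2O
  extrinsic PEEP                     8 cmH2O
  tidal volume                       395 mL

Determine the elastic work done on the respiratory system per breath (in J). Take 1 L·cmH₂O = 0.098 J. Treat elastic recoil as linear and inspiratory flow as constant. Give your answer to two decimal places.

0.25

Elastic work ≈ ½ × (Pplat − PEEP) × Vt = 0.5 × (21 − 8) × 0.395 L = 0.5 × 13.0 × 0.395 = 2.568 L·cmH2O.
× 0.098 J/(L·cmH2O) → 0.2517 J.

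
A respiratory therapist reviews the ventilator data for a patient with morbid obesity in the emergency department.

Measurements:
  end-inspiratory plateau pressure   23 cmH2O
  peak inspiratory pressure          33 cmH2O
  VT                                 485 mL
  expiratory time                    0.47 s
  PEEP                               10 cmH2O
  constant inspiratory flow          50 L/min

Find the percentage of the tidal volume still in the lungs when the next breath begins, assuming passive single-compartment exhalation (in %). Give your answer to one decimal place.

35.0

Flow: 50 L/min ÷ 60 = 0.8333 L/s.
R = (PIP − Pplat)/V̇ = (33 − 23) / 0.8333 = 10.0/0.8333 = 12.0 cmH2O·s/L.
C = Vt/(Pplat − PEEP) = 485.0 / (23 − 10) = 485.0/13.0 = 37.308 mL/cmH2O.
τ = R × C = 12.0 × 0.03731 L/cmH2O = 0.4477 s.
Fraction remaining at end-expiration = e^(−Te/τ) = e^(−0.47/0.4477) = 0.35 → 35.0%.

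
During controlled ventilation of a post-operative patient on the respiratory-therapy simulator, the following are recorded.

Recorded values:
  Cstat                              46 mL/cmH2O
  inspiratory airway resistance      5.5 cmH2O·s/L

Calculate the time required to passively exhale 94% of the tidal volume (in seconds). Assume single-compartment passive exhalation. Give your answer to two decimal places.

τ = R × C = 5.5 × 46 mL/cmH2O = 5.5 × 0.046 L/cmH2O = 0.253 s.
Exhaled fraction f = 1 − e^(−t/τ) → t = −τ·ln(1 − f) = −0.253·ln(0.06) = 0.7118 s.

0.71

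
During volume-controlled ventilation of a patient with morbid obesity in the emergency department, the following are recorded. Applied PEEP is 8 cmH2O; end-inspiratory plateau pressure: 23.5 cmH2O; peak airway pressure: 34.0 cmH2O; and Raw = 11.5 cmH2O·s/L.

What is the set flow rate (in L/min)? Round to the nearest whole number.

55

flow = (PIP − Pplat) / Raw = (34.0 − 23.5) / 11.5 = 0.913 L/s × 60 = 54.78 L/min.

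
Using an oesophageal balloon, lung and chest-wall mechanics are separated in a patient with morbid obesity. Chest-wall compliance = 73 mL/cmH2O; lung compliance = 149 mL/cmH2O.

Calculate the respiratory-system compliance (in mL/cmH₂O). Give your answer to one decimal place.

Lung and chest wall are elastances in series: 1/Crs = 1/CL + 1/Ccw.
1/Crs = 1/149 + 1/73 = 0.02041.
Crs = 48.996 mL/cmH2O.

49.0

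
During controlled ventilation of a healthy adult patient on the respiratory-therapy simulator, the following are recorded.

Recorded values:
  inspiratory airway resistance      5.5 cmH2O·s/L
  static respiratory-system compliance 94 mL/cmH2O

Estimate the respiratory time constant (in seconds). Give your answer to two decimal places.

0.52

τ = R × C = 5.5 × 94 mL/cmH2O = 5.5 × 0.094 L/cmH2O = 0.517 s.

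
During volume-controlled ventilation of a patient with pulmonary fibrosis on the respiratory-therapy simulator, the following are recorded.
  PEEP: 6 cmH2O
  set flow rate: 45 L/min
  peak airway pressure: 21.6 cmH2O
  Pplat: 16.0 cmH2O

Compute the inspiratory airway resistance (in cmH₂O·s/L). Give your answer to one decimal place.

Flow: 45 L/min ÷ 60 = 0.75 L/s.
Raw = (PIP − Pplat) / flow = (21.6 − 16.0) / 0.75 = 5.6 / 0.75 = 7.467 cmH2O·s/L.

7.5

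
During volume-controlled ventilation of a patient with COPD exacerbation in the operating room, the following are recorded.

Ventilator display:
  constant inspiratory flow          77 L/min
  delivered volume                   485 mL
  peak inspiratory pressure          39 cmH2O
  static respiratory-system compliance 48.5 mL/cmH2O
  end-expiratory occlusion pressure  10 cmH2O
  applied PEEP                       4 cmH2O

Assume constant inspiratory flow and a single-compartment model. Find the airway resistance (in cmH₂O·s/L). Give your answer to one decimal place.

14.8

Flow: 77 L/min ÷ 60 = 1.2833 L/s.
Total PEEP = 10 cmH2O (set 4 + intrinsic 6); this is the baseline alveolar pressure.
Equation of motion (constant flow): PIP = Vt/C + R·V̇ + PEEP.
R·V̇ = PIP − Vt/C − PEEP = 39 − 485/48.5 − 10 = 39 − 10.0 − 10 = 19.0 cmH2O.
R = 19.0 / 1.2833 = 14.806 cmH2O·s/L.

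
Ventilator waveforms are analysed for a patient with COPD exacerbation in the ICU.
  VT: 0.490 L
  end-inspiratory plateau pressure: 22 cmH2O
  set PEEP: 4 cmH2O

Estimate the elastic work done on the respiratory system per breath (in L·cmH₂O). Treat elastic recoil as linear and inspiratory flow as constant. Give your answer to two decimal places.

4.41

Elastic work ≈ ½ × (Pplat − PEEP) × Vt = 0.5 × (22 − 4) × 0.490 L = 0.5 × 18.0 × 0.490 = 4.41 L·cmH2O.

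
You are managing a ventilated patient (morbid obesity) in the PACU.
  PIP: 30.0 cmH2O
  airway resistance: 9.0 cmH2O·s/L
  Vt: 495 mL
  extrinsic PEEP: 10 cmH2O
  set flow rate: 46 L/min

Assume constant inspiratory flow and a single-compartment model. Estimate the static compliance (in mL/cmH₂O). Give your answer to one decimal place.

37.8

Flow: 46 L/min ÷ 60 = 0.7667 L/s.
Equation of motion (constant flow): PIP = Vt/C + R·V̇ + PEEP.
Vt/C = PIP − R·V̇ − PEEP = 30.0 − 9.0×0.7667 − 10 = 30.0 − 6.9 − 10 = 13.1 cmH2O.
C = Vt / 13.1 = 495 / 13.1 = 37.786 mL/cmH2O.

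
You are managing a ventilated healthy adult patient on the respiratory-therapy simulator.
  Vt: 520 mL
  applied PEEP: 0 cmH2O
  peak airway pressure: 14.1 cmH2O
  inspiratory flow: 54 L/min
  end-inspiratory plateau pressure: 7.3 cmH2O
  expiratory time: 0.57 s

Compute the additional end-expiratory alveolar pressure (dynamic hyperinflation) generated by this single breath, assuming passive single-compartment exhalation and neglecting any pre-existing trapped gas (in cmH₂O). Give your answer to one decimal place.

Flow: 54 L/min ÷ 60 = 0.9 L/s.
R = (PIP − Pplat)/V̇ = (14.1 − 7.3) / 0.9 = 6.8/0.9 = 7.556 cmH2O·s/L.
C = Vt/(Pplat − PEEP) = 520.0 / (7.3 − 0) = 520.0/7.3 = 71.233 mL/cmH2O.
τ = R × C = 7.556 × 0.07123 L/cmH2O = 0.5382 s.
Fraction remaining = e^(−Te/τ) = e^(−0.57/0.5382) = 0.3468; trapped volume = 520.0 × 0.3468 = 180.34 mL.
Additional alveolar pressure from trapping ≈ V_trapped / C = 180.34 / 71.233 = 2.532 cmH2O.

2.5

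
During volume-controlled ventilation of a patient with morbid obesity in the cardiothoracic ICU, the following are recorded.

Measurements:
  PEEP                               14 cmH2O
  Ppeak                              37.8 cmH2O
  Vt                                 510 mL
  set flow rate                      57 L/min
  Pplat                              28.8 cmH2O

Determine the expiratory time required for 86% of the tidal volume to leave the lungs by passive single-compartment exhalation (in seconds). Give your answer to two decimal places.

Flow: 57 L/min ÷ 60 = 0.95 L/s.
R = (PIP − Pplat)/V̇ = (37.8 − 28.8) / 0.95 = 9.0/0.95 = 9.474 cmH2O·s/L.
C = Vt/(Pplat − PEEP) = 510.0 / (28.8 − 14) = 510.0/14.8 = 34.459 mL/cmH2O.
τ = R × C = 9.474 × 0.03446 L/cmH2O = 0.3265 s.
t = −τ·ln(1 − 0.86) = −0.3265·ln(0.14) = 0.6419 s.

0.64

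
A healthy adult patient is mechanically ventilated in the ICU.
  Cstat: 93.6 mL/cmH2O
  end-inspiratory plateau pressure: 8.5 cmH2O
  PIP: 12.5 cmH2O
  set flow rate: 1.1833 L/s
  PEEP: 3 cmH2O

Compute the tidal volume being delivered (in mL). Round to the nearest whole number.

515

Vt = Cstat × (Pplat − PEEP) = 93.6 × (8.5 − 3) = 93.6 × 5.5 = 514.8 mL.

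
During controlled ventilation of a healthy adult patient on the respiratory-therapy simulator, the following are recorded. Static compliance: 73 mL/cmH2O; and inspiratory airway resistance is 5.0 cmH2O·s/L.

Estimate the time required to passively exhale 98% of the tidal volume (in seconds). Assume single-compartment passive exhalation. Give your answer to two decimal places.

1.43

τ = R × C = 5.0 × 73 mL/cmH2O = 5.0 × 0.073 L/cmH2O = 0.365 s.
Exhaled fraction f = 1 − e^(−t/τ) → t = −τ·ln(1 − f) = −0.365·ln(0.02) = 1.428 s.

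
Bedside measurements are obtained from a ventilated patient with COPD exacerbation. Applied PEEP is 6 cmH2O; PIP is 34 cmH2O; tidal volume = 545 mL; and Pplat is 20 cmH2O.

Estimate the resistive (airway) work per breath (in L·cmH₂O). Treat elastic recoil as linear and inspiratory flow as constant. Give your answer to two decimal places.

7.63

With constant inspiratory flow the resistive pressure is constant at PIP − Pplat = 34 − 20 = 14.0 cmH2O, so resistive work = 14.0 × 0.545 = 7.63 L·cmH2O.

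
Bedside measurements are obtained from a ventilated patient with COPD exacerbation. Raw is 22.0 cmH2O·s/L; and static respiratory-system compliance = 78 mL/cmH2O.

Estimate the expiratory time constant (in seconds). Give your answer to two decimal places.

τ = R × C = 22.0 × 78 mL/cmH2O = 22.0 × 0.078 L/cmH2O = 1.716 s.

1.72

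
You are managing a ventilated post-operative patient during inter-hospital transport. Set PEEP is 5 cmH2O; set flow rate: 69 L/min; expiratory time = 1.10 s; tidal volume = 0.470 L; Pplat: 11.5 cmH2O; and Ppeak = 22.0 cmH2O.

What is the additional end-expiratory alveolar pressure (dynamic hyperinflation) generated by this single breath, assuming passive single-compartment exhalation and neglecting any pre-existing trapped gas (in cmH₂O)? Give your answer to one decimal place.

1.2

Flow: 69 L/min ÷ 60 = 1.15 L/s.
R = (PIP − Pplat)/V̇ = (22.0 − 11.5) / 1.15 = 10.5/1.15 = 9.13 cmH2O·s/L.
C = Vt/(Pplat − PEEP) = 470.0 / (11.5 − 5) = 470.0/6.5 = 72.308 mL/cmH2O.
τ = R × C = 9.13 × 0.07231 L/cmH2O = 0.6602 s.
Fraction remaining = e^(−Te/τ) = e^(−1.10/0.6602) = 0.189; trapped volume = 470.0 × 0.189 = 88.83 mL.
Additional alveolar pressure from trapping ≈ V_trapped / C = 88.83 / 72.308 = 1.228 cmH2O.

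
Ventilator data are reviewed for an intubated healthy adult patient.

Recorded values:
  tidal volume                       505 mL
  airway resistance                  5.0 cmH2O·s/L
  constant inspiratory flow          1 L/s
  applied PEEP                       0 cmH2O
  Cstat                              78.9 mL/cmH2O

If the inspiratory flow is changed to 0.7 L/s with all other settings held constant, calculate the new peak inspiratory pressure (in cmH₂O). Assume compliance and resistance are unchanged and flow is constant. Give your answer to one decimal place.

PIP = Vt/C + R·V̇ + PEEP (constant-flow equation of motion).
Only the resistive term changes: ΔPIP = R × ΔV̇ = 5.0 × (0.7 − 1) = 5.0 × -0.3 = -1.5 cmH2O.
Original PIP = 505/78.9 + 5.0×1 + 0 = 11.401 cmH2O; new PIP = 11.401 + (-1.5) = 9.901 cmH2O.

9.9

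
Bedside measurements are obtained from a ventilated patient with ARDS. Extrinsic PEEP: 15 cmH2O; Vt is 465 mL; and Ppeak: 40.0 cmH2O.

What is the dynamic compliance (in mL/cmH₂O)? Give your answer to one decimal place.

18.6

Dynamic compliance = Vt / (PIP − PEEP) = 465 / (40.0 − 15) = 465 / 25.0 = 18.6 mL/cmH2O.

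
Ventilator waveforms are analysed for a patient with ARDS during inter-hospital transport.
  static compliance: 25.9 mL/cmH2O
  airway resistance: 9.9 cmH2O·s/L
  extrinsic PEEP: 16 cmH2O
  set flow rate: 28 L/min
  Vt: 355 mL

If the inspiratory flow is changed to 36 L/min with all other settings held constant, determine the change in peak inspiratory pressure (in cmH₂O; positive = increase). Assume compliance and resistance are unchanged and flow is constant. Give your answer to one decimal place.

Flow: 28 L/min ÷ 60 = 0.4667 L/s.
New flow: 36 L/min ÷ 60 = 0.6 L/s.
PIP = Vt/C + R·V̇ + PEEP (constant-flow equation of motion).
Only the resistive term changes: ΔPIP = R × ΔV̇ = 9.9 × (0.6 − 0.4667) = 9.9 × 0.1333 = 1.32 cmH2O.

1.3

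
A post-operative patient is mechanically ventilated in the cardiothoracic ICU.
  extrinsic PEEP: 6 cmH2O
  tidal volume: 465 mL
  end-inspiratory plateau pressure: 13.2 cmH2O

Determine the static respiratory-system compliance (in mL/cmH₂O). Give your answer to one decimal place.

64.6

Cstat = Vt / (Pplat − PEEP) = 465 / (13.2 − 6) = 465 / 7.2 = 64.583 mL/cmH2O.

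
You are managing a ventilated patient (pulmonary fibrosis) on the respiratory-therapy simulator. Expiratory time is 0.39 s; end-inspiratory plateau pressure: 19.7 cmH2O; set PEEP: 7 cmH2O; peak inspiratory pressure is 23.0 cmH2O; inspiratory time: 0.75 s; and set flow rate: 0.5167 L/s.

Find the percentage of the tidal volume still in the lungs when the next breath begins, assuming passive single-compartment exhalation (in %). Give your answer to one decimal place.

13.5

Vt = flow × Ti = 0.5167 L/s × 0.75 s × 1000 mL/L = 387.53 mL.
R = (PIP − Pplat)/V̇ = (23.0 − 19.7) / 0.5167 = 3.3/0.5167 = 6.387 cmH2O·s/L.
C = Vt/(Pplat − PEEP) = 387.53 / (19.7 − 7) = 387.53/12.7 = 30.514 mL/cmH2O.
τ = R × C = 6.387 × 0.03051 L/cmH2O = 0.1949 s.
Fraction remaining at end-expiration = e^(−Te/τ) = e^(−0.39/0.1949) = 0.1352 → 13.52%.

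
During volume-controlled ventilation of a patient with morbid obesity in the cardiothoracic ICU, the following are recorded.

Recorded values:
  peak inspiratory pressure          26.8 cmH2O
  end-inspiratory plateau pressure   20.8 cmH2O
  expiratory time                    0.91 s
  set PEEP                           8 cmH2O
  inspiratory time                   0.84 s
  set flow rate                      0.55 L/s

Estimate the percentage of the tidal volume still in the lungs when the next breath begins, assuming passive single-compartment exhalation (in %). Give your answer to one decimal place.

9.9

Vt = flow × Ti = 0.55 L/s × 0.84 s × 1000 mL/L = 462.0 mL.
R = (PIP − Pplat)/V̇ = (26.8 − 20.8) / 0.55 = 6.0/0.55 = 10.909 cmH2O·s/L.
C = Vt/(Pplat − PEEP) = 462.0 / (20.8 − 8) = 462.0/12.8 = 36.094 mL/cmH2O.
τ = R × C = 10.909 × 0.03609 L/cmH2O = 0.3937 s.
Fraction remaining at end-expiration = e^(−Te/τ) = e^(−0.91/0.3937) = 0.09912 → 9.912%.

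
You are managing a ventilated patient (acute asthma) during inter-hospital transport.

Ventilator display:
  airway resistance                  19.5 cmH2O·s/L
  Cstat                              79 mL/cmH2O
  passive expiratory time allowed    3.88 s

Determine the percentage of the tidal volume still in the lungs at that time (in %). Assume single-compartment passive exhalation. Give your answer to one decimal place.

τ = R × C = 19.5 × 79 mL/cmH2O = 19.5 × 0.079 L/cmH2O = 1.541 s.
Passive exhalation: V(t)/V₀ = e^(−t/τ) = e^(−3.88/1.541) = 0.08063.
Fraction remaining = 0.08063 → 8.063%.

8.1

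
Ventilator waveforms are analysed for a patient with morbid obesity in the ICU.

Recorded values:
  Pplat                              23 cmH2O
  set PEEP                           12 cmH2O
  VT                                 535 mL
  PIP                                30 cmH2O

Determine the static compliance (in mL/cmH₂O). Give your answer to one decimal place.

Cstat = Vt / (Pplat − PEEP) = 535 / (23 − 12) = 535 / 11.0 = 48.636 mL/cmH2O.

48.6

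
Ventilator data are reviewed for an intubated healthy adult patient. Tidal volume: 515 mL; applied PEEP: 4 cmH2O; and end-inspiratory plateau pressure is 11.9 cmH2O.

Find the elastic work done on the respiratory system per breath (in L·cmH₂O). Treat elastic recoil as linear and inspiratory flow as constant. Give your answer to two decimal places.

2.03

Elastic work ≈ ½ × (Pplat − PEEP) × Vt = 0.5 × (11.9 − 4) × 0.515 L = 0.5 × 7.9 × 0.515 = 2.034 L·cmH2O.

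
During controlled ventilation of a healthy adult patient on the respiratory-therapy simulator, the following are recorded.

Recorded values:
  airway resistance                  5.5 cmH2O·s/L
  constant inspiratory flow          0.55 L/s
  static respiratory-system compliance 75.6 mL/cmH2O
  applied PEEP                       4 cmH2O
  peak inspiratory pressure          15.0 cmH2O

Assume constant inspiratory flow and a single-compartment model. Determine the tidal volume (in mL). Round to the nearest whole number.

603

Equation of motion (constant flow): PIP = Vt/C + R·V̇ + PEEP.
Vt/C = PIP − R·V̇ − PEEP = 15.0 − 3.025 − 4 = 7.975 cmH2O.
Vt = C × 7.975 = 75.6 × 7.975 = 602.91 mL.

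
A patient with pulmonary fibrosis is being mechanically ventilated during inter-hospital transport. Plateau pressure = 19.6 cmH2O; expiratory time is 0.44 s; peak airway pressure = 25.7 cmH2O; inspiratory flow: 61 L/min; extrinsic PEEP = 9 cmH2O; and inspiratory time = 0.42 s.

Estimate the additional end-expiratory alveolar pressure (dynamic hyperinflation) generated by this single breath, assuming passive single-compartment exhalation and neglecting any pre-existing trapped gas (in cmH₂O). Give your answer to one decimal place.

1.7

Flow: 61 L/min ÷ 60 = 1.0167 L/s.
Vt = flow × Ti = 1.0167 L/s × 0.42 s × 1000 mL/L = 427.01 mL.
R = (PIP − Pplat)/V̇ = (25.7 − 19.6) / 1.0167 = 6.1/1.0167 = 6.0 cmH2O·s/L.
C = Vt/(Pplat − PEEP) = 427.01 / (19.6 − 9) = 427.01/10.6 = 40.284 mL/cmH2O.
τ = R × C = 6.0 × 0.04028 L/cmH2O = 0.2417 s.
Fraction remaining = e^(−Te/τ) = e^(−0.44/0.2417) = 0.162; trapped volume = 427.01 × 0.162 = 69.176 mL.
Additional alveolar pressure from trapping ≈ V_trapped / C = 69.176 / 40.284 = 1.717 cmH2O.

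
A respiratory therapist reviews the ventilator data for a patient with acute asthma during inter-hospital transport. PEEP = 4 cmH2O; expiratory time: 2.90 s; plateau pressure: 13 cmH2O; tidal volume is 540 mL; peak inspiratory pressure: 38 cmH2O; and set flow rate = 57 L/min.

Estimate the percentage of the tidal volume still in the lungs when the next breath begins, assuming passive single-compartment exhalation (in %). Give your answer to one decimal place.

15.9

Flow: 57 L/min ÷ 60 = 0.95 L/s.
R = (PIP − Pplat)/V̇ = (38 − 13) / 0.95 = 25.0/0.95 = 26.316 cmH2O·s/L.
C = Vt/(Pplat − PEEP) = 540.0 / (13 − 4) = 540.0/9.0 = 60.0 mL/cmH2O.
τ = R × C = 26.316 × 0.06 L/cmH2O = 1.579 s.
Fraction remaining at end-expiration = e^(−Te/τ) = e^(−2.90/1.579) = 0.1594 → 15.94%.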